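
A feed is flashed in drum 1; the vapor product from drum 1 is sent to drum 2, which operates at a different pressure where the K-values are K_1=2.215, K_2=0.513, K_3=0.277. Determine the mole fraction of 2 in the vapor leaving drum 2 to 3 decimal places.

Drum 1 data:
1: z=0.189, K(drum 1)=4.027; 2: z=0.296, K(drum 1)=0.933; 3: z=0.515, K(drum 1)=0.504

Drum 1:
Let ψ₁ = V/F and solve Σ zᵢ(Kᵢ−1)/(1+ψ₁(Kᵢ−1)) = 0.
g(0) = ΣzᵢKᵢ − 1 = 0.297 and g(1) = 1 − Σzᵢ/Kᵢ = -0.386, so a root lies in (0, 1).
Iterate (Newton) starting at ψ₁ = 0.58:
  ψ₁ = 0.580: g = -0.1716, g' = -0.479 → ψ₁ = 0.222
  ψ₁ = 0.222: g = 0.0351, g' = -0.781 → ψ₁ = 0.267
  ψ₁ = 0.267: g = 0.0019, g' = -0.700 → ψ₁ = 0.270
Converged at ψ₁ = 0.270.
Drum-1 compositions:
  1: x = 0.104, y = 0.419
  2: x = 0.301, y = 0.281
  3: x = 0.594, y = 0.300
Drum-2 feed = drum-1 vapor: z₂ = (0.4191, 0.2812, 0.2996).
Drum 2:
Iterate (Newton) starting at ψ₂ = 0.5:
  ψ₂ = 0.500: g = -0.2035, g' = -0.740 → ψ₂ = 0.225
  ψ₂ = 0.225: g = -0.0126, g' = -0.689 → ψ₂ = 0.207
Converged at ψ₂ = 0.207.
  1: x = 0.335, y = 0.742
  2: x = 0.313, y = 0.160
  3: x = 0.352, y = 0.098

y_2 (drum 2) = 0.160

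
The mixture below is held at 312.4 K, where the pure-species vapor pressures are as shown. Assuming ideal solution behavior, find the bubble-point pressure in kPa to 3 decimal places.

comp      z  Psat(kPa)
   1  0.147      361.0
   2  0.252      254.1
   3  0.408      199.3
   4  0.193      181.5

Pbub = 233.444 kPa

At the bubble point ψ → 0, so ΣzᵢKᵢ = 1 with Kᵢ = Pᵢˢᵃᵗ/P ⇒ P = ΣzᵢPᵢˢᵃᵗ.
P = 0.147·361.0 + 0.252·254.1 + 0.408·199.3 + 0.193·181.5 = 233.444 kPa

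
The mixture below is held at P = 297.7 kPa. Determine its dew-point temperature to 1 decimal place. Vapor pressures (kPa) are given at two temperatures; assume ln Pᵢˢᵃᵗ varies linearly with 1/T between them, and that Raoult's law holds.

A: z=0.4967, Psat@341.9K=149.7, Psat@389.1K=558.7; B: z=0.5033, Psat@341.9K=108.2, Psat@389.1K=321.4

T = 375.3 K

Dew-point temperature: Σzᵢ·P/Pᵢˢᵃᵗ(T) = 1. Interpolate ln Pᵢˢᵃᵗ = aᵢ + bᵢ/T.
  T = 341.9 K: ΣzᵢP/Pᵢˢᵃᵗ = 2.3725
  T = 389.1 K: ΣzᵢP/Pᵢˢᵃᵗ = 0.7309
  T = 365.5 K: ΣzᵢP/Pᵢˢᵃᵗ = 1.2657
  T = 377.3 K: ΣzᵢP/Pᵢˢᵃᵗ = 0.9533
  T = 371.4 K: ΣzᵢP/Pᵢˢᵃᵗ = 1.0959
  T = 374.4 K: ΣzᵢP/Pᵢˢᵃᵗ = 1.0203
Interpolating between 374.4 K and 377.3 K gives T ≈ 375.3 K.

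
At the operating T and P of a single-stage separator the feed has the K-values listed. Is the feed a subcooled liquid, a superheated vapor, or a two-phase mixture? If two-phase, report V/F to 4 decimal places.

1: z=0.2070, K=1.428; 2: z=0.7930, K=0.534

ΣzᵢKᵢ = 0.7191; Σzᵢ/Kᵢ = 1.6300.
Since ΣzᵢKᵢ < 1 the mixture is below its bubble point — single liquid phase.

subcooled liquid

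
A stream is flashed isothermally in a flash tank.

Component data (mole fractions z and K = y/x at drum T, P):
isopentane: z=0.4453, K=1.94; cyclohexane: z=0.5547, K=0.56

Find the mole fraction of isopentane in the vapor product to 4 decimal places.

Let ψ = V/F and solve Σ zᵢ(Kᵢ−1)/(1+ψ(Kᵢ−1)) = 0.
g(0) = ΣzᵢKᵢ − 1 = 0.1745 and g(1) = 1 − Σzᵢ/Kᵢ = -0.2201, so a root lies in (0, 1).
Newton iteration, ψ⁰ = 0.57:
  ψ = 0.5700: g = -0.05322, g' = -0.3581 → ψ = 0.4214
  ψ = 0.4214: g = 0.00020, g' = -0.3637 → ψ = 0.4219
Converged at ψ = 0.4219.
Compositions from xᵢ = zᵢ/(1+ψ(Kᵢ−1)), yᵢ = Kᵢxᵢ:
  isopentane: x = 0.3188, y = 0.6186
  cyclohexane: x = 0.6812, y = 0.3814

y_isopentane = 0.6186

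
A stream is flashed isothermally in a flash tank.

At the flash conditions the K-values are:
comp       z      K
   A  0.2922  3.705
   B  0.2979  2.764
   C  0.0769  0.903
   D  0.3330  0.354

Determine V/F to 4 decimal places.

V/F = 0.8148

Material balance + equilibrium reduce to Σ zᵢ(Kᵢ−1)/(1+V/F(Kᵢ−1)) = 0.
g(0) = ΣzᵢKᵢ − 1 = 1.0933 and g(1) = 1 − Σzᵢ/Kᵢ = -0.2125, so a root lies in (0, 1).
Newton–Raphson from V/F = 0.5:
  V/F = 0.5000: g = 0.28961, g' = -0.9520 → V/F = 0.8042
  V/F = 0.8042: g = 0.01039, g' = -0.9733 → V/F = 0.8149
  V/F = 0.8149: g = -0.00006, g' = -0.9847 → V/F = 0.8148
Converged at V/F = 0.8148.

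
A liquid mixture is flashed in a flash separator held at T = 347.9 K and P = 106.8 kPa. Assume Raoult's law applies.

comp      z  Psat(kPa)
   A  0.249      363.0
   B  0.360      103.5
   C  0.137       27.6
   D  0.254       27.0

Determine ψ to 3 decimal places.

ψ = 0.255

Raoult's law: Kᵢ = Pᵢˢᵃᵗ/P = Pᵢˢᵃᵗ/106.8.
  K_A = 363.0/106.8 = 3.39888, K_B = 103.5/106.8 = 0.96910, K_C = 27.6/106.8 = 0.25843, K_D = 27.0/106.8 = 0.25281
Newton iteration, ψ⁰ = 0.39:
  ψ = 0.390: g = -0.1134, g' = -0.814 → ψ = 0.251
  ψ = 0.251: g = 0.0034, g' = -0.887 → ψ = 0.255
Converged at ψ = 0.255.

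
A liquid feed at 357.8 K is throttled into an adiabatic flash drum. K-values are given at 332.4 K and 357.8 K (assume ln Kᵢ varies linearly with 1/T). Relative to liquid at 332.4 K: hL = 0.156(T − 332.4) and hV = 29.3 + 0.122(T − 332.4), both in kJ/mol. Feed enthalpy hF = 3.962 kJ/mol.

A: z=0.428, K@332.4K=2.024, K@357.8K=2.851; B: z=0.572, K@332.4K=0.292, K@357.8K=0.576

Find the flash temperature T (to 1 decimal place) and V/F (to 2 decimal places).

Adiabatic flash: solve Rachford–Rice at each trial T, then check hF = ψ·hV(T) + (1−ψ)·hL(T).
  T = 332.4 K: K = (2.024, 0.292), RR gives ψ = 0.046, H_out = 1.346 kJ/mol
  T = 357.8 K: K = (2.851, 0.576), RR gives ψ = 0.700, H_out = 23.880 kJ/mol
  T = 345.1 K: K = (2.417, 0.415), RR gives ψ = 0.328, H_out = 11.461 kJ/mol
  T = 338.8 K: K = (2.217, 0.350), RR gives ψ = 0.188, H_out = 6.477 kJ/mol
  T = 335.6 K: K = (2.119, 0.320), RR gives ψ = 0.118, H_out = 3.952 kJ/mol
  T = 337.2 K: K = (2.168, 0.335), RR gives ψ = 0.153, H_out = 5.221 kJ/mol
Linear interpolation between T = 335.6 (H_out = 3.952) and T = 337.2 (H_out = 5.221) on hF = 3.962 gives T ≈ 335.6 K, at which ψ = 0.12.

T = 335.6 K, V/F = 0.12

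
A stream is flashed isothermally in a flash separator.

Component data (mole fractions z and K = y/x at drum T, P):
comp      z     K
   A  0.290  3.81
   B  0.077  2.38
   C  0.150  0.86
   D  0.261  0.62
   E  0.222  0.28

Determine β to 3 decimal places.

Newton iteration, β⁰ = 0.5:
  β = 0.500: g = 0.0069, g' = -0.789 → β = 0.509
Converged at β = 0.509.

β = 0.509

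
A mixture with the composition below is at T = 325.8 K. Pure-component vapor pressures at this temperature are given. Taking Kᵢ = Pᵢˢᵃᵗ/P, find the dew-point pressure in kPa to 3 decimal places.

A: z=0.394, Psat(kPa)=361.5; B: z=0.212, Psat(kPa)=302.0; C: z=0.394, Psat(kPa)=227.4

Pdew = 283.727 kPa

At the dew point ψ → 1, so Σzᵢ/Kᵢ = 1 with Kᵢ = Pᵢˢᵃᵗ/P ⇒ 1/P = Σzᵢ/Pᵢˢᵃᵗ.
1/P = 0.394/361.5 + 0.212/302.0 + 0.394/227.4 = 0.003525 ⇒ P = 283.727 kPa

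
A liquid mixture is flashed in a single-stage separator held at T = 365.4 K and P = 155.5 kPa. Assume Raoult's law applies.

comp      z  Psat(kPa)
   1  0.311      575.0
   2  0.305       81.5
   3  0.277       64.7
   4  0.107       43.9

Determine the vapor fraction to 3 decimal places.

Raoult's law: Kᵢ = Pᵢˢᵃᵗ/P = Pᵢˢᵃᵗ/155.5.
  K_1 = 575.0/155.5 = 3.69775, K_2 = 81.5/155.5 = 0.52412, K_3 = 64.7/155.5 = 0.41608, K_4 = 43.9/155.5 = 0.28232
Newton iteration, ψ⁰ = 0.65:
  ψ = 0.650: g = -0.3101, g' = -0.882 → ψ = 0.299
  ψ = 0.299: g = 0.0019, g' = -1.016 → ψ = 0.300
Converged at ψ = 0.300.

ψ = 0.300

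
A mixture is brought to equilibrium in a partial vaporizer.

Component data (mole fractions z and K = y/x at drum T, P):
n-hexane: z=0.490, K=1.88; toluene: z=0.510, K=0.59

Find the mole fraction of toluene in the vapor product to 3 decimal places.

y_toluene = 0.402

Material balance + equilibrium reduce to Σ zᵢ(Kᵢ−1)/(1+V/F(Kᵢ−1)) = 0.
Check two-phase: ΣzᵢKᵢ = 1.222 > 1 and Σzᵢ/Kᵢ = 1.125 > 1, so g(0) = 0.222 > 0 and g(1) = -0.125 < 0.
Binary case is linear: z₁(K₁−1)(1+V/F(K₂−1)) + z₂(K₂−1)(1+V/F(K₁−1)) = 0
⇒ V/F = [z₁(K₁−1)+z₂(K₂−1)] / [−(K₁−1)(K₂−1)] = 0.2221/0.3608 = 0.616
Compositions from xᵢ = zᵢ/(1+V/F(Kᵢ−1)), yᵢ = Kᵢxᵢ:
  n-hexane: x = 0.318, y = 0.598
  toluene: x = 0.682, y = 0.402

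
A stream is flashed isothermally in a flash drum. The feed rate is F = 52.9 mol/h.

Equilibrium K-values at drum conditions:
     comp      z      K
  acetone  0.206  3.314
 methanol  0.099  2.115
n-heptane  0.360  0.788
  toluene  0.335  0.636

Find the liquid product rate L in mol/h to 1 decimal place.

L = 17.5 mol/h

Material balance + equilibrium reduce to Σ zᵢ(Kᵢ−1)/(1+β(Kᵢ−1)) = 0.
Check two-phase: ΣzᵢKᵢ = 1.389 > 1 and Σzᵢ/Kᵢ = 1.093 > 1, so g(0) = 0.389 > 0 and g(1) = -0.093 < 0.
Newton–Raphson from β = 0.5:
  β = 0.500: g = 0.0574, g' = -0.374 → β = 0.653
  β = 0.653: g = 0.0050, g' = -0.314 → β = 0.669
  β = 0.669: g = 0.0000, g' = -0.310 → β = 0.670
Converged at β = 0.670.
Then V = β·F = 0.6696·52.9 = 35.4 mol/h and L = F − V = 17.5 mol/h.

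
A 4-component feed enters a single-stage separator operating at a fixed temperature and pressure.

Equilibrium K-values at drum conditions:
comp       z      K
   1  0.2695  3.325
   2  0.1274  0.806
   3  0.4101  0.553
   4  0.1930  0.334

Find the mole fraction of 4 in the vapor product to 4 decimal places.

Newton–Raphson from ψ = 0.32:
  ψ = 0.3200: g = -0.04433, g' = -0.7343 → ψ = 0.2596
  ψ = 0.2596: g = 0.00192, g' = -0.8018 → ψ = 0.2620
Converged at ψ = 0.2620.
Compositions from xᵢ = zᵢ/(1+ψ(Kᵢ−1)), yᵢ = Kᵢxᵢ:
  1: x = 0.1675, y = 0.5569
  2: x = 0.1342, y = 0.1082
  3: x = 0.4645, y = 0.2569
  4: x = 0.2338, y = 0.0781

y_4 = 0.0781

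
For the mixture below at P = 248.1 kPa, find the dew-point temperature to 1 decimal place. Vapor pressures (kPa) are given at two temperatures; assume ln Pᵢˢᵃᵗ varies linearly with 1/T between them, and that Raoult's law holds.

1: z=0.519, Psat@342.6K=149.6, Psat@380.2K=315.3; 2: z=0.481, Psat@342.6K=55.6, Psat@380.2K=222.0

T = 378.1 K

Dew-point temperature: Σzᵢ·P/Pᵢˢᵃᵗ(T) = 1. Interpolate ln Pᵢˢᵃᵗ = aᵢ + bᵢ/T.
  T = 342.6 K: ΣzᵢP/Pᵢˢᵃᵗ = 3.0071
  T = 380.2 K: ΣzᵢP/Pᵢˢᵃᵗ = 0.9459
  T = 361.4 K: ΣzᵢP/Pᵢˢᵃᵗ = 1.6176
  T = 370.8 K: ΣzᵢP/Pᵢˢᵃᵗ = 1.2253
  T = 375.5 K: ΣzᵢP/Pᵢˢᵃᵗ = 1.0741
  T = 377.9 K: ΣzᵢP/Pᵢˢᵃᵗ = 1.0061
Interpolating between 377.9 K and 380.2 K gives T ≈ 378.1 K.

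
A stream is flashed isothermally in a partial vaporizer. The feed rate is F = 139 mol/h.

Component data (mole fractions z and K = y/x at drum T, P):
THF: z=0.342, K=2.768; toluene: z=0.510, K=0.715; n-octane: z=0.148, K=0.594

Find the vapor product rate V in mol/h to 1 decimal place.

Rachford–Rice: g(β) = Σ zᵢ(Kᵢ−1)/(1+β(Kᵢ−1)) = 0.
Feasibility: ΣzᵢKᵢ = 1.399, Σzᵢ/Kᵢ = 1.086 — both > 1, two phases present.
Iterate (Newton) starting at β = 0.41:
  β = 0.410: g = 0.1139, g' = -0.448 → β = 0.664
  β = 0.664: g = 0.0164, g' = -0.335 → β = 0.714
  β = 0.714: g = 0.0003, g' = -0.323 → β = 0.715
Converged at β = 0.715.
Then V = β·F = 0.7145·139 = 99.3 mol/h and L = F − V = 39.7 mol/h.

V = 99.3 mol/h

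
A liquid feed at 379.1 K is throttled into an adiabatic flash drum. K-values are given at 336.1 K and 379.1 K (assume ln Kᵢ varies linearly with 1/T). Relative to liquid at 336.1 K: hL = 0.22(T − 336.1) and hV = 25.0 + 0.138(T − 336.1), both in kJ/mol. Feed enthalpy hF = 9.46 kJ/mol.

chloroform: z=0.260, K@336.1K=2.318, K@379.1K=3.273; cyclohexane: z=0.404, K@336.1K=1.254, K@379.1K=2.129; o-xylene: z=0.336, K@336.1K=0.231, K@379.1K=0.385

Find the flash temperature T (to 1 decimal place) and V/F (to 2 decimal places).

Adiabatic flash: solve Rachford–Rice at each trial T, then check hF = ψ·hV(T) + (1−ψ)·hL(T).
  T = 336.1 K: K = (2.318, 1.254, 0.231), RR gives ψ = 0.309, H_out = 7.714 kJ/mol
  T = 379.1 K: K = (3.273, 2.129, 0.385), RR gives ψ = 0.852, H_out = 27.747 kJ/mol
  T = 357.6 K: K = (2.783, 1.660, 0.303), RR gives ψ = 0.616, H_out = 19.043 kJ/mol
  T = 346.9 K: K = (2.548, 1.450, 0.266), RR gives ψ = 0.479, H_out = 13.933 kJ/mol
  T = 341.5 K: K = (2.432, 1.350, 0.248), RR gives ψ = 0.399, H_out = 10.990 kJ/mol
  T = 338.8 K: K = (2.375, 1.302, 0.239), RR gives ψ = 0.355, H_out = 9.398 kJ/mol
  T = 340.1 K: K = (2.402, 1.325, 0.244), RR gives ψ = 0.377, H_out = 10.175 kJ/mol
Linear interpolation between T = 338.8 (H_out = 9.398) and T = 340.1 (H_out = 10.175) on hF = 9.46 gives T ≈ 338.9 K, at which ψ = 0.36.

T = 338.9 K, V/F = 0.36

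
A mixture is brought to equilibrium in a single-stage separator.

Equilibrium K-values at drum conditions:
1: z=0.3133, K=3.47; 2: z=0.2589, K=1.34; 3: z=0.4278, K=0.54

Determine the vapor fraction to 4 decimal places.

ψ = 0.8388

Let ψ = V/F and solve Σ zᵢ(Kᵢ−1)/(1+ψ(Kᵢ−1)) = 0.
Feasibility: ΣzᵢKᵢ = 1.6651, Σzᵢ/Kᵢ = 1.0757 — both > 1, two phases present.
Newton iteration, ψ⁰ = 0.63:
  ψ = 0.6300: g = 0.09816, g' = -0.4923 → ψ = 0.8294
  ψ = 0.8294: g = 0.00433, g' = -0.4605 → ψ = 0.8388
Converged at ψ = 0.8388.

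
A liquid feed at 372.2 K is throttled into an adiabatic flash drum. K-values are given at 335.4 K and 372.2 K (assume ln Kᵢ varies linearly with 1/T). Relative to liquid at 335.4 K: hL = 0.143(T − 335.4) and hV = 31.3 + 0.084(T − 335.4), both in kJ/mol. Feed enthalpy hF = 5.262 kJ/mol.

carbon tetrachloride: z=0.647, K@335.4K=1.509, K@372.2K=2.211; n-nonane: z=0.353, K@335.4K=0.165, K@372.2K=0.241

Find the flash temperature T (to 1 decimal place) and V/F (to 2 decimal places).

Adiabatic flash: solve Rachford–Rice at each trial T, then check hF = ψ·hV(T) + (1−ψ)·hL(T).
  T = 335.4 K: K = (1.509, 0.165), RR gives ψ = 0.081, H_out = 2.546 kJ/mol
  T = 372.2 K: K = (2.211, 0.241), RR gives ψ = 0.561, H_out = 21.602 kJ/mol
  T = 353.8 K: K = (1.845, 0.201), RR gives ψ = 0.392, H_out = 14.485 kJ/mol
  T = 344.6 K: K = (1.673, 0.183), RR gives ψ = 0.267, H_out = 9.533 kJ/mol
  T = 340.0 K: K = (1.590, 0.174), RR gives ψ = 0.185, H_out = 6.390 kJ/mol
  T = 337.7 K: K = (1.549, 0.169), RR gives ψ = 0.136, H_out = 4.574 kJ/mol
  T = 338.9 K: K = (1.570, 0.172), RR gives ψ = 0.162, H_out = 5.545 kJ/mol
  T = 338.3 K: K = (1.560, 0.171), RR gives ψ = 0.149, H_out = 5.066 kJ/mol
Linear interpolation between T = 338.3 (H_out = 5.066) and T = 338.9 (H_out = 5.545) on hF = 5.262 gives T ≈ 338.5 K, at which ψ = 0.15.

T = 338.5 K, V/F = 0.15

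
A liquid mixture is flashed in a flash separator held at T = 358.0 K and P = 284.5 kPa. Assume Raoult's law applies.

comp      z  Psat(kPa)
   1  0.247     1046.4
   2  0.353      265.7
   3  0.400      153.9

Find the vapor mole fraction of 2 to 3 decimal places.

Raoult's law: Kᵢ = Pᵢˢᵃᵗ/P = Pᵢˢᵃᵗ/284.5.
  K_1 = 1046.4/284.5 = 3.67803, K_2 = 265.7/284.5 = 0.93392, K_3 = 153.9/284.5 = 0.54095
Newton iteration, ψ⁰ = 0.5:
  ψ = 0.500: g = 0.0204, g' = -0.467 → ψ = 0.544
  ψ = 0.544: g = 0.0005, g' = -0.445 → ψ = 0.545
Converged at ψ = 0.545.
Compositions from xᵢ = zᵢ/(1+ψ(Kᵢ−1)), yᵢ = Kᵢxᵢ:
  1: x = 0.100, y = 0.369
  2: x = 0.366, y = 0.342
  3: x = 0.533, y = 0.289

y_2 = 0.342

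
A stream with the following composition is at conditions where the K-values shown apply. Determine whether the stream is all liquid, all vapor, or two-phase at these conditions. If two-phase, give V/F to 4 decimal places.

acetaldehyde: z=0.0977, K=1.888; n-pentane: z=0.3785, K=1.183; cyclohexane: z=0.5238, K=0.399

all liquid

ΣzᵢKᵢ = 0.8412; Σzᵢ/Kᵢ = 1.6845.
Since ΣzᵢKᵢ < 1 the mixture is below its bubble point — single liquid phase.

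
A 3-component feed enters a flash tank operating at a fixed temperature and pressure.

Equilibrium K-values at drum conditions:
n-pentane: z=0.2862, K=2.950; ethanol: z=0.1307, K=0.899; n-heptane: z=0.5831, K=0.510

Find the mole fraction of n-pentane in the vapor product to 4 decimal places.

y_n-pentane = 0.5290

Newton–Raphson from β = 0.5:
  β = 0.5000: g = -0.10976, g' = -0.5261 → β = 0.2914
  β = 0.2914: g = 0.00898, g' = -0.6345 → β = 0.3055
  β = 0.3055: g = 0.00009, g' = -0.6224 → β = 0.3057
Converged at β = 0.3057.
Compositions from xᵢ = zᵢ/(1+β(Kᵢ−1)), yᵢ = Kᵢxᵢ:
  n-pentane: x = 0.1793, y = 0.5290
  ethanol: x = 0.1349, y = 0.1212
  n-heptane: x = 0.6858, y = 0.3498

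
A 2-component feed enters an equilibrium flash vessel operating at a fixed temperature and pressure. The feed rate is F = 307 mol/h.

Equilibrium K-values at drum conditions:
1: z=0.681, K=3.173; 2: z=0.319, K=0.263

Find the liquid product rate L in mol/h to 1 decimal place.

Binary case is linear: z₁(K₁−1)(1+V/F(K₂−1)) + z₂(K₂−1)(1+V/F(K₁−1)) = 0
⇒ V/F = [z₁(K₁−1)+z₂(K₂−1)] / [−(K₁−1)(K₂−1)] = 1.2447/1.6015 = 0.777
Then V = V/F·F = 0.7772·307 = 238.6 mol/h and L = F − V = 68.4 mol/h.

L = 68.4 mol/h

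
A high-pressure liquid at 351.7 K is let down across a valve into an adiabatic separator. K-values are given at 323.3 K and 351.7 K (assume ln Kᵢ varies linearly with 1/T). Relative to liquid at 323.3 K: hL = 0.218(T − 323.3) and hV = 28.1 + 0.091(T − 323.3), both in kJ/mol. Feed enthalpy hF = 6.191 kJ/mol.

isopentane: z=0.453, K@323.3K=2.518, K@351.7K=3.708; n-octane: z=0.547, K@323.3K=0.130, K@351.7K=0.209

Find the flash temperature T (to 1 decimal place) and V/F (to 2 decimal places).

T = 326.9 K, V/F = 0.20

Adiabatic flash: solve Rachford–Rice at each trial T, then check hF = ψ·hV(T) + (1−ψ)·hL(T).
  T = 323.3 K: K = (2.518, 0.130), RR gives ψ = 0.160, H_out = 4.506 kJ/mol
  T = 351.7 K: K = (3.708, 0.209), RR gives ψ = 0.371, H_out = 15.271 kJ/mol
  T = 337.5 K: K = (3.081, 0.166), RR gives ψ = 0.281, H_out = 10.474 kJ/mol
  T = 330.4 K: K = (2.791, 0.148), RR gives ψ = 0.226, H_out = 7.695 kJ/mol
  T = 326.9 K: K = (2.654, 0.139), RR gives ψ = 0.195, H_out = 6.184 kJ/mol
  T = 328.6 K: K = (2.720, 0.143), RR gives ψ = 0.211, H_out = 6.931 kJ/mol
Linear interpolation between T = 326.9 (H_out = 6.184) and T = 328.6 (H_out = 6.931) on hF = 6.191 gives T ≈ 326.9 K, at which ψ = 0.20.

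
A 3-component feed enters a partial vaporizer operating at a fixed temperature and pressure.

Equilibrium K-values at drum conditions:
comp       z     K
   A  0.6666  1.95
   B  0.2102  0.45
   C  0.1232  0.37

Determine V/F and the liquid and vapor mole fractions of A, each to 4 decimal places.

V/F = 0.7948, x_A = 0.3798, y_A = 0.7407

Rachford–Rice: g(V/F) = Σ zᵢ(Kᵢ−1)/(1+V/F(Kᵢ−1)) = 0.
Feasibility: ΣzᵢKᵢ = 1.4400, Σzᵢ/Kᵢ = 1.1419 — both > 1, two phases present.
Newton–Raphson from V/F = 0.5:
  V/F = 0.5000: g = 0.15657, g' = -0.5017 → V/F = 0.8121
  V/F = 0.8121: g = -0.01036, g' = -0.6044 → V/F = 0.7949
  V/F = 0.7949: g = -0.00011, g' = -0.5923 → V/F = 0.7948
Converged at V/F = 0.7948.
Compositions from xᵢ = zᵢ/(1+V/F(Kᵢ−1)), yᵢ = Kᵢxᵢ:
  A: x = 0.3798, y = 0.7407
  B: x = 0.3734, y = 0.1680
  C: x = 0.2467, y = 0.0913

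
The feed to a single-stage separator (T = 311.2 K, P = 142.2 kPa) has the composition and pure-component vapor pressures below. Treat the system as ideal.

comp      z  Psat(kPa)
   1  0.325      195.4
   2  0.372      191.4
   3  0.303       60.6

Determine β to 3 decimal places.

β = 0.371

Raoult's law: Kᵢ = Pᵢˢᵃᵗ/P = Pᵢˢᵃᵗ/142.2.
  K_1 = 195.4/142.2 = 1.37412, K_2 = 191.4/142.2 = 1.34599, K_3 = 60.6/142.2 = 0.42616
Rachford–Rice: g(β) = Σ zᵢ(Kᵢ−1)/(1+β(Kᵢ−1)) = 0.
g(0) = ΣzᵢKᵢ − 1 = 0.076 and g(1) = 1 − Σzᵢ/Kᵢ = -0.224, so a root lies in (0, 1).
Newton iteration, β⁰ = 0.5:
  β = 0.500: g = -0.0317, g' = -0.261 → β = 0.379
  β = 0.379: g = -0.0018, g' = -0.233 → β = 0.371
Converged at β = 0.371.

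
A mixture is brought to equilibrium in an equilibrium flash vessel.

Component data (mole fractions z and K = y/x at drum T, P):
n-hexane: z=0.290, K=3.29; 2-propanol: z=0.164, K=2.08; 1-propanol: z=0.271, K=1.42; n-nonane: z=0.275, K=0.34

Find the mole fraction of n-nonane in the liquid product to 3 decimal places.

Iterate (Newton) starting at V/F = 0.5:
  V/F = 0.500: g = 0.2478, g' = -0.711 → V/F = 0.849
  V/F = 0.849: g = -0.0107, g' = -0.873 → V/F = 0.836
Converged at V/F = 0.836.
Compositions from xᵢ = zᵢ/(1+V/F(Kᵢ−1)), yᵢ = Kᵢxᵢ:
  n-hexane: x = 0.099, y = 0.327
  2-propanol: x = 0.086, y = 0.179
  1-propanol: x = 0.201, y = 0.285
  n-nonane: x = 0.614, y = 0.209

x_n-nonane = 0.614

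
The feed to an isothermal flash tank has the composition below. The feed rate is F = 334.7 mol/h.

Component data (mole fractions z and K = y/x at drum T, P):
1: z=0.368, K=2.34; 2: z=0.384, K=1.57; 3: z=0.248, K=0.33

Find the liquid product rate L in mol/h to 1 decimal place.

Material balance + equilibrium reduce to Σ zᵢ(Kᵢ−1)/(1+ψ(Kᵢ−1)) = 0.
Feasibility: ΣzᵢKᵢ = 1.546, Σzᵢ/Kᵢ = 1.153 — both > 1, two phases present.
Iterate (Newton) starting at ψ = 0.5:
  ψ = 0.500: g = 0.2158, g' = -0.564 → ψ = 0.882
  ψ = 0.882: g = -0.0349, g' = -0.860 → ψ = 0.842
  ψ = 0.842: g = -0.0015, g' = -0.789 → ψ = 0.840
Converged at ψ = 0.840.
Then V = ψ·F = 0.8399·334.7 = 281.1 mol/h and L = F − V = 53.6 mol/h.

L = 53.6 mol/h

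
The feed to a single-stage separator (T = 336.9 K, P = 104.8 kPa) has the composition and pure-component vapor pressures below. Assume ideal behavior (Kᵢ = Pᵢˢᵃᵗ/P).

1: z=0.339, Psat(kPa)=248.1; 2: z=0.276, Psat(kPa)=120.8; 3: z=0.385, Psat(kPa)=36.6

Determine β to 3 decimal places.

Raoult's law: Kᵢ = Pᵢˢᵃᵗ/P = Pᵢˢᵃᵗ/104.8.
  K_1 = 248.1/104.8 = 2.36737, K_2 = 120.8/104.8 = 1.15267, K_3 = 36.6/104.8 = 0.34924
Iterate (Newton) starting at β = 0.52:
  β = 0.520: g = -0.0687, g' = -0.595 → β = 0.404
  β = 0.404: g = -0.0018, g' = -0.569 → β = 0.401
Converged at β = 0.401.

β = 0.401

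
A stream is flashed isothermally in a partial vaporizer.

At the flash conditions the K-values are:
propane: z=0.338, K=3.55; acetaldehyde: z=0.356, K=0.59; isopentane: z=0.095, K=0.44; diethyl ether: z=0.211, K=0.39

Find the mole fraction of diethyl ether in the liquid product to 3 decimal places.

x_diethyl ether = 0.283

Rachford–Rice: g(V/F) = Σ zᵢ(Kᵢ−1)/(1+V/F(Kᵢ−1)) = 0.
Feasibility: ΣzᵢKᵢ = 1.534, Σzᵢ/Kᵢ = 1.456 — both > 1, two phases present.
Newton–Raphson from V/F = 0.66:
  V/F = 0.660: g = -0.1787, g' = -0.713 → V/F = 0.409
  V/F = 0.409: g = 0.0058, g' = -0.802 → V/F = 0.417
Converged at V/F = 0.417.
Compositions from xᵢ = zᵢ/(1+V/F(Kᵢ−1)), yᵢ = Kᵢxᵢ:
  propane: x = 0.164, y = 0.582
  acetaldehyde: x = 0.429, y = 0.253
  isopentane: x = 0.124, y = 0.055
  diethyl ether: x = 0.283, y = 0.110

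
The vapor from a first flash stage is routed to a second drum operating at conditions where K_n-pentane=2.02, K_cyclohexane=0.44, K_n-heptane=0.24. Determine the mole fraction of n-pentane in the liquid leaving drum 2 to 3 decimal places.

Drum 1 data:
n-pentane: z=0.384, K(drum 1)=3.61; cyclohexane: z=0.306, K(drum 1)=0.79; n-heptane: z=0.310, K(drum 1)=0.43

x_n-pentane (drum 2) = 0.389

Drum 1:
Iterate (Newton) starting at ψ₁ = 0.61:
  ψ₁ = 0.610: g = 0.0421, g' = -0.644 → ψ₁ = 0.675
  ψ₁ = 0.675: g = 0.0006, g' = -0.627 → ψ₁ = 0.676
Converged at ψ₁ = 0.676.
Drum-1 compositions:
  n-pentane: x = 0.139, y = 0.501
  cyclohexane: x = 0.357, y = 0.282
  n-heptane: x = 0.504, y = 0.217
Drum-2 feed = drum-1 vapor: z₂ = (0.5013, 0.2818, 0.2169).
Drum 2:
Rachford–Rice: g(ψ₂) = Σ zᵢ(Kᵢ−1)/(1+ψ₂(Kᵢ−1)) = 0.
Feasibility: ΣzᵢKᵢ = 1.189, Σzᵢ/Kᵢ = 1.792 — both > 1, two phases present.
Newton–Raphson from ψ₂ = 0.5:
  ψ₂ = 0.500: g = -0.1464, g' = -0.725 → ψ₂ = 0.298
  ψ₂ = 0.298: g = -0.0104, g' = -0.643 → ψ₂ = 0.282
Converged at ψ₂ = 0.282.
  n-pentane: x = 0.389, y = 0.787
  cyclohexane: x = 0.335, y = 0.147
  n-heptane: x = 0.276, y = 0.066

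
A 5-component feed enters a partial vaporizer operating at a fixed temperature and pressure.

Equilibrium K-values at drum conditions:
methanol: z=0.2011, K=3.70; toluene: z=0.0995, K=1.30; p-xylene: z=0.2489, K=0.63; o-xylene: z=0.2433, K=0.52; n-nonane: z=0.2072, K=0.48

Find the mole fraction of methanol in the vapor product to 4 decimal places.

y_methanol = 0.4503

Material balance + equilibrium reduce to Σ zᵢ(Kᵢ−1)/(1+ψ(Kᵢ−1)) = 0.
Check two-phase: ΣzᵢKᵢ = 1.2562 > 1 and Σzᵢ/Kᵢ = 1.4255 > 1, so g(0) = 0.2562 > 0 and g(1) = -0.4255 < 0.
Newton iteration, ψ⁰ = 0.5:
  ψ = 0.5000: g = -0.15525, g' = -0.5229 → ψ = 0.2031
  ψ = 0.2031: g = 0.02937, g' = -0.7982 → ψ = 0.2399
  ψ = 0.2399: g = 0.00123, g' = -0.7335 → ψ = 0.2416
Converged at ψ = 0.2416.
Compositions from xᵢ = zᵢ/(1+ψ(Kᵢ−1)), yᵢ = Kᵢxᵢ:
  methanol: x = 0.1217, y = 0.4503
  toluene: x = 0.0928, y = 0.1206
  p-xylene: x = 0.2733, y = 0.1722
  o-xylene: x = 0.2752, y = 0.1431
  n-nonane: x = 0.2370, y = 0.1137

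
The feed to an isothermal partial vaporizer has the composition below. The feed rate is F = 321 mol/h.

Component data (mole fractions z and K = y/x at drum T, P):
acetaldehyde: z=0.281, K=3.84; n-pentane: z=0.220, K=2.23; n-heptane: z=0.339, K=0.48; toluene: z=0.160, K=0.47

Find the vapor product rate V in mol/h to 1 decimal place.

V = 224.9 mol/h

Material balance + equilibrium reduce to Σ zᵢ(Kᵢ−1)/(1+V/F(Kᵢ−1)) = 0.
Feasibility: ΣzᵢKᵢ = 1.808, Σzᵢ/Kᵢ = 1.219 — both > 1, two phases present.
Newton–Raphson from V/F = 0.5:
  V/F = 0.500: g = 0.1437, g' = -0.765 → V/F = 0.688
  V/F = 0.688: g = 0.0089, g' = -0.691 → V/F = 0.701
Converged at V/F = 0.701.
Then V = V/F·F = 0.7007·321 = 224.9 mol/h and L = F − V = 96.1 mol/h.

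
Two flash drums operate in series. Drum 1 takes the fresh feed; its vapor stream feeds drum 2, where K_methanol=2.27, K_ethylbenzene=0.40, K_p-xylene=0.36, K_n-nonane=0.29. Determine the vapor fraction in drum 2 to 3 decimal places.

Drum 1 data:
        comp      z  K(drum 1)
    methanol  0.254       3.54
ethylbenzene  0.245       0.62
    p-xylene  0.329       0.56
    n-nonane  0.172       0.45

Drum 1:
Material balance + equilibrium reduce to Σ zᵢ(Kᵢ−1)/(1+ψ₁(Kᵢ−1)) = 0.
Check two-phase: ΣzᵢKᵢ = 1.313 > 1 and Σzᵢ/Kᵢ = 1.437 > 1, so g(0) = 0.313 > 0 and g(1) = -0.437 < 0.
Newton–Raphson from ψ₁ = 0.7:
  ψ₁ = 0.700: g = -0.2576, g' = -0.549 → ψ₁ = 0.230
  ψ₁ = 0.230: g = 0.0355, g' = -0.842 → ψ₁ = 0.273
  ψ₁ = 0.273: g = 0.0016, g' = -0.770 → ψ₁ = 0.275
Converged at ψ₁ = 0.275.
Drum-1 compositions:
  methanol: x = 0.150, y = 0.530
  ethylbenzene: x = 0.274, y = 0.170
  p-xylene: x = 0.374, y = 0.210
  n-nonane: x = 0.203, y = 0.091
Drum-2 feed = drum-1 vapor: z₂ = (0.5297, 0.1696, 0.2096, 0.0912).
Drum 2:
Let ψ₂ = V/F and solve Σ zᵢ(Kᵢ−1)/(1+ψ₂(Kᵢ−1)) = 0.
Check two-phase: ΣzᵢKᵢ = 1.372 > 1 and Σzᵢ/Kᵢ = 1.554 > 1, so g(0) = 0.372 > 0 and g(1) = -0.554 < 0.
Iterate (Newton) starting at ψ₂ = 0.58:
  ψ₂ = 0.580: g = -0.0921, g' = -0.777 → ψ₂ = 0.461
  ψ₂ = 0.461: g = -0.0032, g' = -0.731 → ψ₂ = 0.457
Converged at ψ₂ = 0.457.
  methanol: x = 0.335, y = 0.761
  ethylbenzene: x = 0.234, y = 0.093
  p-xylene: x = 0.296, y = 0.107
  n-nonane: x = 0.135, y = 0.039

V/F (drum 2) = 0.457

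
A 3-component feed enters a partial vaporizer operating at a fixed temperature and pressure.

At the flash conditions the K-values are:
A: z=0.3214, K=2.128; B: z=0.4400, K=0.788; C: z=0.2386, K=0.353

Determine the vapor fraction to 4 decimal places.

Rachford–Rice: g(ψ) = Σ zᵢ(Kᵢ−1)/(1+ψ(Kᵢ−1)) = 0.
Feasibility: ΣzᵢKᵢ = 1.1149, Σzᵢ/Kᵢ = 1.3853 — both > 1, two phases present.
Iterate (Newton) starting at ψ = 0.5:
  ψ = 0.5000: g = -0.10073, g' = -0.4102 → ψ = 0.2544
  ψ = 0.2544: g = -0.00169, g' = -0.4121 → ψ = 0.2503
Converged at ψ = 0.2503.

ψ = 0.2503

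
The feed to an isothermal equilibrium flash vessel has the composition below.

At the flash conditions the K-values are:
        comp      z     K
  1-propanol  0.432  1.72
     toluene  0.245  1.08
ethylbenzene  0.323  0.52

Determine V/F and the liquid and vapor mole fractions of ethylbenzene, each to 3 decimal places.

Newton iteration, V/F⁰ = 0.5:
  V/F = 0.500: g = 0.0436, g' = -0.251 → V/F = 0.673
  V/F = 0.673: g = -0.0010, g' = -0.265 → V/F = 0.670
Converged at V/F = 0.670.
Compositions from xᵢ = zᵢ/(1+V/F(Kᵢ−1)), yᵢ = Kᵢxᵢ:
  1-propanol: x = 0.291, y = 0.501
  toluene: x = 0.233, y = 0.251
  ethylbenzene: x = 0.476, y = 0.248

V/F = 0.670, x_ethylbenzene = 0.476, y_ethylbenzene = 0.248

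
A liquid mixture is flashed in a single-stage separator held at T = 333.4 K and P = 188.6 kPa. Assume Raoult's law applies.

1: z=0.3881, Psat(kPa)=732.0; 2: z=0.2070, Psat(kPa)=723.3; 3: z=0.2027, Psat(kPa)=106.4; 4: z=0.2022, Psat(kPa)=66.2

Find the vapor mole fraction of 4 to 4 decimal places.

y_4 = 0.1750

Raoult's law: Kᵢ = Pᵢˢᵃᵗ/P = Pᵢˢᵃᵗ/188.6.
  K_1 = 732.0/188.6 = 3.881230, K_2 = 723.3/188.6 = 3.835101, K_3 = 106.4/188.6 = 0.564157, K_4 = 66.2/188.6 = 0.351007
Rachford–Rice: g(ψ) = Σ zᵢ(Kᵢ−1)/(1+ψ(Kᵢ−1)) = 0.
g(0) = ΣzᵢKᵢ − 1 = 1.4855 and g(1) = 1 − Σzᵢ/Kᵢ = -0.0893, so a root lies in (0, 1).
Newton–Raphson from ψ = 0.36:
  ψ = 0.3600: g = 0.56330, g' = -1.3830 → ψ = 0.7673
  ψ = 0.7673: g = 0.13894, g' = -0.9024 → ψ = 0.9213
  ψ = 0.9213: g = -0.00552, g' = -1.0031 → ψ = 0.9158
Converged at ψ = 0.9158.
Compositions from xᵢ = zᵢ/(1+ψ(Kᵢ−1)), yᵢ = Kᵢxᵢ:
  1: x = 0.1067, y = 0.4140
  2: x = 0.0576, y = 0.2207
  3: x = 0.3373, y = 0.1903
  4: x = 0.4984, y = 0.1750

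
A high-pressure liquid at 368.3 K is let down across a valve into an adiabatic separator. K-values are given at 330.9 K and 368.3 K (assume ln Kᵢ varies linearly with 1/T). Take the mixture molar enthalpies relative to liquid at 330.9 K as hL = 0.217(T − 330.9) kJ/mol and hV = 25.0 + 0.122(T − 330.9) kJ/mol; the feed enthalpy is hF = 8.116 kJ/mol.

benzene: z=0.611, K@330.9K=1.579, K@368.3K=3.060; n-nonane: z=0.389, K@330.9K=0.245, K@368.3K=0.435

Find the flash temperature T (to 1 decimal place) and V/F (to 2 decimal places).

Adiabatic flash: solve Rachford–Rice at each trial T, then check hF = ψ·hV(T) + (1−ψ)·hL(T).
  T = 330.9 K: K = (1.579, 0.245), RR gives ψ = 0.137, H_out = 3.436 kJ/mol
  T = 368.3 K: K = (3.060, 0.435), RR gives ψ = 0.893, H_out = 27.259 kJ/mol
  T = 349.6 K: K = (2.237, 0.332), RR gives ψ = 0.600, H_out = 17.983 kJ/mol
  T = 340.2 K: K = (1.887, 0.286), RR gives ψ = 0.417, H_out = 12.076 kJ/mol
  T = 335.5 K: K = (1.727, 0.265), RR gives ψ = 0.296, H_out = 8.259 kJ/mol
  T = 333.2 K: K = (1.652, 0.255), RR gives ψ = 0.223, H_out = 6.023 kJ/mol
  T = 334.4 K: K = (1.690, 0.260), RR gives ψ = 0.262, H_out = 7.227 kJ/mol
Linear interpolation between T = 334.4 (H_out = 7.227) and T = 335.5 (H_out = 8.259) on hF = 8.116 gives T ≈ 335.3 K, at which ψ = 0.29.

T = 335.3 K, V/F = 0.29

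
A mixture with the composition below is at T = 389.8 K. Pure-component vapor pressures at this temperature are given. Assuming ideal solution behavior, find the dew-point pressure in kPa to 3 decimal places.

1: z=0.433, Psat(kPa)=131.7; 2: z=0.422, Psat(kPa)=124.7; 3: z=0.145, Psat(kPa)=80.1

Pdew = 117.895 kPa

At the dew point ψ → 1, so Σzᵢ/Kᵢ = 1 with Kᵢ = Pᵢˢᵃᵗ/P ⇒ 1/P = Σzᵢ/Pᵢˢᵃᵗ.
1/P = 0.433/131.7 + 0.422/124.7 + 0.145/80.1 = 0.008482 ⇒ P = 117.895 kPa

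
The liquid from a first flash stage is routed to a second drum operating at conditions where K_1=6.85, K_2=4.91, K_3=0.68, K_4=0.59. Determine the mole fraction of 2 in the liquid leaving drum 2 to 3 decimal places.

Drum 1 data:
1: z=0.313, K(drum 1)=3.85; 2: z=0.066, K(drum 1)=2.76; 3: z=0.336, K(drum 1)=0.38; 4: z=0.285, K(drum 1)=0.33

Drum 1:
Let ψ₁ = V/F and solve Σ zᵢ(Kᵢ−1)/(1+ψ₁(Kᵢ−1)) = 0.
Feasibility: ΣzᵢKᵢ = 1.609, Σzᵢ/Kᵢ = 1.853 — both > 1, two phases present.
Newton iteration, ψ₁⁰ = 0.5:
  ψ₁ = 0.500: g = -0.1594, g' = -1.051 → ψ₁ = 0.348
  ψ₁ = 0.348: g = 0.0049, g' = -1.147 → ψ₁ = 0.353
Converged at ψ₁ = 0.353.
Drum-1 compositions:
  1: x = 0.156, y = 0.601
  2: x = 0.041, y = 0.112
  3: x = 0.430, y = 0.163
  4: x = 0.373, y = 0.123
Drum-2 feed = drum-1 liquid: z₂ = (0.1561, 0.0407, 0.4300, 0.3732).
Drum 2:
Newton iteration, ψ₂⁰ = 0.53:
  ψ₂ = 0.530: g = -0.0866, g' = -0.550 → ψ₂ = 0.373
  ψ₂ = 0.373: g = 0.0153, g' = -0.776 → ψ₂ = 0.392
  ψ₂ = 0.392: g = 0.0004, g' = -0.736 → ψ₂ = 0.393
Converged at ψ₂ = 0.393.
  1: x = 0.047, y = 0.324
  2: x = 0.016, y = 0.079
  3: x = 0.492, y = 0.334
  4: x = 0.445, y = 0.262

x_2 (drum 2) = 0.016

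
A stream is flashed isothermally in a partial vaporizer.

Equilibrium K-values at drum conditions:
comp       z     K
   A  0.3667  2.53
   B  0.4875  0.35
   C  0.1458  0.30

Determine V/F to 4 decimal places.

Rachford–Rice: g(V/F) = Σ zᵢ(Kᵢ−1)/(1+V/F(Kᵢ−1)) = 0.
Check two-phase: ΣzᵢKᵢ = 1.1421 > 1 and Σzᵢ/Kᵢ = 2.0238 > 1, so g(0) = 0.1421 > 0 and g(1) = -1.0238 < 0.
Newton–Raphson from V/F = 0.32:
  V/F = 0.3200: g = -0.15497, g' = -0.8339 → V/F = 0.1342
  V/F = 0.1342: g = 0.00572, g' = -0.9251 → V/F = 0.1403
  V/F = 0.1403: g = 0.00002, g' = -0.9190 → V/F = 0.1404
Converged at V/F = 0.1404.

V/F = 0.1404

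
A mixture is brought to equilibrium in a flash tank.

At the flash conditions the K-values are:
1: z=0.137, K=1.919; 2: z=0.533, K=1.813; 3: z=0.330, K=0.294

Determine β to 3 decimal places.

β = 0.553

Material balance + equilibrium reduce to Σ zᵢ(Kᵢ−1)/(1+β(Kᵢ−1)) = 0.
Check two-phase: ΣzᵢKᵢ = 1.326 > 1 and Σzᵢ/Kᵢ = 1.488 > 1, so g(0) = 0.326 > 0 and g(1) = -0.488 < 0.
Newton–Raphson from β = 0.5:
  β = 0.500: g = 0.0343, g' = -0.625 → β = 0.555
  β = 0.555: g = -0.0010, g' = -0.663 → β = 0.553
Converged at β = 0.553.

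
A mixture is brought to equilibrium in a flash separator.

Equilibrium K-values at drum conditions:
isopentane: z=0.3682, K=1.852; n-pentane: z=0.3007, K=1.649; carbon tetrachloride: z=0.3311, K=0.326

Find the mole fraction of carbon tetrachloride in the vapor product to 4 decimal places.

Let ψ = V/F and solve Σ zᵢ(Kᵢ−1)/(1+ψ(Kᵢ−1)) = 0.
Feasibility: ΣzᵢKᵢ = 1.2857, Σzᵢ/Kᵢ = 1.3968 — both > 1, two phases present.
Iterate (Newton) starting at ψ = 0.36:
  ψ = 0.3600: g = 0.10361, g' = -0.5020 → ψ = 0.5664
  ψ = 0.5664: g = -0.00666, g' = -0.5828 → ψ = 0.5550
  ψ = 0.5550: g = -0.00004, g' = -0.5756 → ψ = 0.5549
Converged at ψ = 0.5549.
Compositions from xᵢ = zᵢ/(1+ψ(Kᵢ−1)), yᵢ = Kᵢxᵢ:
  isopentane: x = 0.2500, y = 0.4630
  n-pentane: x = 0.2211, y = 0.3646
  carbon tetrachloride: x = 0.5289, y = 0.1724

y_carbon tetrachloride = 0.1724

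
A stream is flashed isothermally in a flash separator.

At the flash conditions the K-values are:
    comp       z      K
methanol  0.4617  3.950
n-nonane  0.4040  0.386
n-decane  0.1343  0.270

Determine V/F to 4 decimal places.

Material balance + equilibrium reduce to Σ zᵢ(Kᵢ−1)/(1+V/F(Kᵢ−1)) = 0.
Check two-phase: ΣzᵢKᵢ = 2.0159 > 1 and Σzᵢ/Kᵢ = 1.6609 > 1, so g(0) = 1.0159 > 0 and g(1) = -0.6609 < 0.
Newton–Raphson from V/F = 0.5:
  V/F = 0.5000: g = 0.03797, g' = -1.1506 → V/F = 0.5330
  V/F = 0.5330: g = 0.00027, g' = -1.1355 → V/F = 0.5332
Converged at V/F = 0.5332.

V/F = 0.5332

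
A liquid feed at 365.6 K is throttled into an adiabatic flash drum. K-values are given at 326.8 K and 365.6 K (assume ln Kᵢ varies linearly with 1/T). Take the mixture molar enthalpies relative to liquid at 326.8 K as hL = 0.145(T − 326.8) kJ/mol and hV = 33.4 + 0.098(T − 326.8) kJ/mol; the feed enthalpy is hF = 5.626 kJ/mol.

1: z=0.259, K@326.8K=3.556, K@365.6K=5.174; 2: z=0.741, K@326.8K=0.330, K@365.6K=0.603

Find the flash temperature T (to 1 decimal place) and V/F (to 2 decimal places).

T = 332.9 K, V/F = 0.14

Adiabatic flash: solve Rachford–Rice at each trial T, then check hF = ψ·hV(T) + (1−ψ)·hL(T).
  T = 326.8 K: K = (3.556, 0.330), RR gives ψ = 0.097, H_out = 3.228 kJ/mol
  T = 365.6 K: K = (5.174, 0.603), RR gives ψ = 0.475, H_out = 20.621 kJ/mol
  T = 346.2 K: K = (4.335, 0.454), RR gives ψ = 0.252, H_out = 10.996 kJ/mol
  T = 336.5 K: K = (3.937, 0.389), RR gives ψ = 0.171, H_out = 7.054 kJ/mol
  T = 331.6 K: K = (3.743, 0.358), RR gives ψ = 0.133, H_out = 5.122 kJ/mol
  T = 334.1 K: K = (3.841, 0.374), RR gives ψ = 0.153, H_out = 6.106 kJ/mol
  T = 332.9 K: K = (3.794, 0.366), RR gives ψ = 0.143, H_out = 5.634 kJ/mol
Linear interpolation between T = 331.6 (H_out = 5.122) and T = 332.9 (H_out = 5.634) on hF = 5.626 gives T ≈ 332.9 K, at which ψ = 0.14.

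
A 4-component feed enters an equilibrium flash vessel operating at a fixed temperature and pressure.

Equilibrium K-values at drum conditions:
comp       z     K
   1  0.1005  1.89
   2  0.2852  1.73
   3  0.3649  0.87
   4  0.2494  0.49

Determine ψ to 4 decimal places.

ψ = 0.4711

Let ψ = V/F and solve Σ zᵢ(Kᵢ−1)/(1+ψ(Kᵢ−1)) = 0.
Feasibility: ΣzᵢKᵢ = 1.1230, Σzᵢ/Kᵢ = 1.1464 — both > 1, two phases present.
Iterate (Newton) starting at ψ = 0.5:
  ψ = 0.5000: g = -0.00704, g' = -0.2436 → ψ = 0.4711
Converged at ψ = 0.4711.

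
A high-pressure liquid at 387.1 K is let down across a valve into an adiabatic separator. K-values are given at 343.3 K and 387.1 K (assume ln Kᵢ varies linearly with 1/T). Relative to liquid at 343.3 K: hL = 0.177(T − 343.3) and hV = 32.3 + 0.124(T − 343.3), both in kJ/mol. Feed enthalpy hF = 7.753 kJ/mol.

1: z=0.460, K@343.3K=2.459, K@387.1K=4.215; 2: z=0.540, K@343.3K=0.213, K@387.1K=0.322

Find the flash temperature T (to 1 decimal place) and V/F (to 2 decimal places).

T = 345.0 K, V/F = 0.23

Adiabatic flash: solve Rachford–Rice at each trial T, then check hF = ψ·hV(T) + (1−ψ)·hL(T).
  T = 343.3 K: K = (2.459, 0.213), RR gives ψ = 0.214, H_out = 6.925 kJ/mol
  T = 387.1 K: K = (4.215, 0.322), RR gives ψ = 0.511, H_out = 23.057 kJ/mol
  T = 365.2 K: K = (3.272, 0.265), RR gives ψ = 0.388, H_out = 15.967 kJ/mol
  T = 354.2 K: K = (2.847, 0.238), RR gives ψ = 0.312, H_out = 11.814 kJ/mol
  T = 348.8 K: K = (2.651, 0.226), RR gives ψ = 0.267, H_out = 9.517 kJ/mol
  T = 346.1 K: K = (2.556, 0.219), RR gives ψ = 0.242, H_out = 8.281 kJ/mol
  T = 344.7 K: K = (2.507, 0.216), RR gives ψ = 0.229, H_out = 7.613 kJ/mol
Linear interpolation between T = 344.7 (H_out = 7.613) and T = 346.1 (H_out = 8.281) on hF = 7.753 gives T ≈ 345.0 K, at which ψ = 0.23.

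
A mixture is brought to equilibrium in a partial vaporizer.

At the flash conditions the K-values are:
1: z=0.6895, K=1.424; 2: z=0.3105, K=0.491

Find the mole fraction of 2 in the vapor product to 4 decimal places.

Newton–Raphson from ψ = 0.5:
  ψ = 0.5000: g = 0.02921, g' = -0.2291 → ψ = 0.6275
  ψ = 0.6275: g = -0.00130, g' = -0.2510 → ψ = 0.6223
Converged at ψ = 0.6223.
Compositions from xᵢ = zᵢ/(1+ψ(Kᵢ−1)), yᵢ = Kᵢxᵢ:
  1: x = 0.5456, y = 0.7769
  2: x = 0.4544, y = 0.2231

y_2 = 0.2231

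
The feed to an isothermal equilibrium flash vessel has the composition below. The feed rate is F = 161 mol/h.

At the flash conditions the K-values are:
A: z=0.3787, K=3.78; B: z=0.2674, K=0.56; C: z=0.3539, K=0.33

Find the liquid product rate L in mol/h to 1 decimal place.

Rachford–Rice: g(V/F) = Σ zᵢ(Kᵢ−1)/(1+V/F(Kᵢ−1)) = 0.
Feasibility: ΣzᵢKᵢ = 1.6980, Σzᵢ/Kᵢ = 1.6501 — both > 1, two phases present.
Iterate (Newton) starting at V/F = 0.5:
  V/F = 0.5000: g = -0.06691, g' = -0.9567 → V/F = 0.4301
  V/F = 0.4301: g = 0.00129, g' = -0.9994 → V/F = 0.4314
Converged at V/F = 0.4314.
Then V = V/F·F = 0.4314·161 = 69.4 mol/h and L = F − V = 91.6 mol/h.

L = 91.6 mol/h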